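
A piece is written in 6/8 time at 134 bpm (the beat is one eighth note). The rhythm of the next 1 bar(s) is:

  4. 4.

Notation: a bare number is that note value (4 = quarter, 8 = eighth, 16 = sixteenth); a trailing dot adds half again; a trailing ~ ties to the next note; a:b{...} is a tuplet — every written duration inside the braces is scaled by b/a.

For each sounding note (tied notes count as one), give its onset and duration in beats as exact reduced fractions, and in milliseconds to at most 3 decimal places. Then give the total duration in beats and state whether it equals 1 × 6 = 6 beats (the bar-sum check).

1) 0.0ms=0b +1343.284ms=3b
2) 1343.284ms=3b +1343.284ms=3b
Σ=6b of 6 (134bpm 6/8) — PASS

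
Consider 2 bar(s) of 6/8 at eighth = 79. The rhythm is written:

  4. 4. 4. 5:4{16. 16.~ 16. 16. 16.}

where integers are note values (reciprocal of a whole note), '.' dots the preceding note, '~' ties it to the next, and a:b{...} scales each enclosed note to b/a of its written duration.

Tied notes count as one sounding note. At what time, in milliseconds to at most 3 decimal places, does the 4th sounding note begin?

1. 0.0ms @ 0 + 2278.481ms (3)
2. 2278.481ms @ 3 + 2278.481ms (3)
3. 4556.962ms @ 6 + 2278.481ms (3)
4. 6835.443ms @ 9 + 455.696ms (3/5)
5. 7291.139ms @ 48/5 + 911.392ms (6/5)
6. 8202.532ms @ 54/5 + 455.696ms (3/5)
7. 8658.228ms @ 57/5 + 455.696ms (3/5)

note 4 onset = 9b = 6835.443ms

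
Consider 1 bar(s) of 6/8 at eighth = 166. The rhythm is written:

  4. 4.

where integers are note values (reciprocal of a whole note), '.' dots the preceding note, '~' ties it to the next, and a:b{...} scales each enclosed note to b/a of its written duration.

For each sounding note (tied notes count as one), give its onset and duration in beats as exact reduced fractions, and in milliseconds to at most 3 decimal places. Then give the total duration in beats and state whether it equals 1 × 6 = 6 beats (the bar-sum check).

1) 0.0ms=0b +1084.337ms=3b
2) 1084.337ms=3b +1084.337ms=3b
Σ=6b of 6 (166bpm 6/8) — PASS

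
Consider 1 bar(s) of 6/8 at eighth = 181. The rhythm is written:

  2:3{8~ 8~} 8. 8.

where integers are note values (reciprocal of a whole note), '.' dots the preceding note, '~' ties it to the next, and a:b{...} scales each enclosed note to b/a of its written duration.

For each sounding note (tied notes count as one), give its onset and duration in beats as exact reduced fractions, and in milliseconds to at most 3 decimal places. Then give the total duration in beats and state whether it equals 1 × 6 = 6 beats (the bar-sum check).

1) 0.0ms=0b +1491.713ms=9/2b
2) 1491.713ms=9/2b +497.238ms=3/2b
Σ=6b of 6 (181bpm 6/8) — PASS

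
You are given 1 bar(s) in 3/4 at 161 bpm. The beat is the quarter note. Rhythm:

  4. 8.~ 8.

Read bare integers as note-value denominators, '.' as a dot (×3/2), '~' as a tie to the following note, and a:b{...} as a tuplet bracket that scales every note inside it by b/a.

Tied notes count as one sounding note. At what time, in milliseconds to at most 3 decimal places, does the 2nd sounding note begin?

1. 0.0ms @ 0 + 559.006ms (3/2)
2. 559.006ms @ 3/2 + 559.006ms (3/2)

note 2 onset = 3/2b = 559.006ms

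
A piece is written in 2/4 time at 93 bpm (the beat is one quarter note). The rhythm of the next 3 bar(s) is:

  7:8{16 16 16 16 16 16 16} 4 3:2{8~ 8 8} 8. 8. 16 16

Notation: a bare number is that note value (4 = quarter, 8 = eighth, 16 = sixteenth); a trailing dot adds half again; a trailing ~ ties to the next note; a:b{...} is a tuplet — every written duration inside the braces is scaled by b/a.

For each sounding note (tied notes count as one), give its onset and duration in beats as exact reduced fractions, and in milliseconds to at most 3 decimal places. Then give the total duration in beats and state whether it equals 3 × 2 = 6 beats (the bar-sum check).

1) 0.0ms=0b +184.332ms=2/7b
2) 184.332ms=2/7b +184.332ms=2/7b
3) 368.664ms=4/7b +184.332ms=2/7b
4) 552.995ms=6/7b +184.332ms=2/7b
5) 737.327ms=8/7b +184.332ms=2/7b
6) 921.659ms=10/7b +184.332ms=2/7b
7) 1105.991ms=12/7b +184.332ms=2/7b
8) 1290.323ms=2b +645.161ms=1b
9) 1935.484ms=3b +430.108ms=2/3b
10) 2365.591ms=11/3b +215.054ms=1/3b
11) 2580.645ms=4b +483.871ms=3/4b
12) 3064.516ms=19/4b +483.871ms=3/4b
13) 3548.387ms=11/2b +161.29ms=1/4b
14) 3709.677ms=23/4b +161.29ms=1/4b
Σ=6b of 6 (93bpm 2/4) — PASS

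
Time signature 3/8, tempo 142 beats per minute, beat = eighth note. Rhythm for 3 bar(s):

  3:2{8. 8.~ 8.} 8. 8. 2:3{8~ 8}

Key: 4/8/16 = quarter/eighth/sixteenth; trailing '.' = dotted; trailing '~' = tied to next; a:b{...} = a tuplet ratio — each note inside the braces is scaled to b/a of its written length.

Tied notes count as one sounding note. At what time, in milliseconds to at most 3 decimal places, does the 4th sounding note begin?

note 4 onset = 9/2b = 1901.408ms

1. 0.0ms @ 0 + 422.535ms (1)
2. 422.535ms @ 1 + 845.07ms (2)
3. 1267.606ms @ 3 + 633.803ms (3/2)
4. 1901.408ms @ 9/2 + 633.803ms (3/2)
5. 2535.211ms @ 6 + 1267.606ms (3)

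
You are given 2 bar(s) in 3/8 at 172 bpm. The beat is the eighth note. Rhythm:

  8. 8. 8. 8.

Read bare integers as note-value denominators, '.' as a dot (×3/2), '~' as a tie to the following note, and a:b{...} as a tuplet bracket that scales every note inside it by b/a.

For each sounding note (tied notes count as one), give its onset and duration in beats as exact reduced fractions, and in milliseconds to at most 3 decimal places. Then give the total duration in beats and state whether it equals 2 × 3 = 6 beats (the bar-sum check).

1) 0.0ms=0b +523.256ms=3/2b
2) 523.256ms=3/2b +523.256ms=3/2b
3) 1046.512ms=3b +523.256ms=3/2b
4) 1569.767ms=9/2b +523.256ms=3/2b
Σ=6b of 6 (172bpm 3/8) — PASS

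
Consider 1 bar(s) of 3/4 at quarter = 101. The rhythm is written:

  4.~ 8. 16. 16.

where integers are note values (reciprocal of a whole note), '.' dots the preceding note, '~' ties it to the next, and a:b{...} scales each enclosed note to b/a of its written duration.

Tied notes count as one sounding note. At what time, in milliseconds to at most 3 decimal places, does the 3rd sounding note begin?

1. 0.0ms @ 0 + 1336.634ms (9/4)
2. 1336.634ms @ 9/4 + 222.772ms (3/8)
3. 1559.406ms @ 21/8 + 222.772ms (3/8)

note 3 onset = 21/8b = 1559.406ms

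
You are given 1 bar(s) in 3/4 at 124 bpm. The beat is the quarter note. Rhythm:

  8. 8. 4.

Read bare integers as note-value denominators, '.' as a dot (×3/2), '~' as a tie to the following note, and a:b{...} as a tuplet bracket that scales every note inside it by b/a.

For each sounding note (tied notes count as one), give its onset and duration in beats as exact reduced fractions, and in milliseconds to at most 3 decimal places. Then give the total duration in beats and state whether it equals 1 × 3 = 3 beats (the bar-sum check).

1) 0.0ms=0b +362.903ms=3/4b
2) 362.903ms=3/4b +362.903ms=3/4b
3) 725.806ms=3/2b +725.806ms=3/2b
Σ=3b of 3 (124bpm 3/4) — PASS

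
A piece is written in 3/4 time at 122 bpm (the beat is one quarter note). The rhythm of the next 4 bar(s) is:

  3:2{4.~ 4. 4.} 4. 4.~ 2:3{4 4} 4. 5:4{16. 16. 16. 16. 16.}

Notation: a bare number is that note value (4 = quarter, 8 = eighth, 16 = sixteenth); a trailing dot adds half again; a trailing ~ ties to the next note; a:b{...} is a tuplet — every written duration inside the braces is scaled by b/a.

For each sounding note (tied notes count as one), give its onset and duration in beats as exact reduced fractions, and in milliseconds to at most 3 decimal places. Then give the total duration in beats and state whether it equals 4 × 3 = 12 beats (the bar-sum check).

1) 0.0ms=0b +983.607ms=2b
2) 983.607ms=2b +491.803ms=1b
3) 1475.41ms=3b +737.705ms=3/2b
4) 2213.115ms=9/2b +1475.41ms=3b
5) 3688.525ms=15/2b +737.705ms=3/2b
6) 4426.23ms=9b +737.705ms=3/2b
7) 5163.934ms=21/2b +147.541ms=3/10b
8) 5311.475ms=54/5b +147.541ms=3/10b
9) 5459.016ms=111/10b +147.541ms=3/10b
10) 5606.557ms=57/5b +147.541ms=3/10b
11) 5754.098ms=117/10b +147.541ms=3/10b
Σ=12b of 12 (122bpm 3/4) — PASS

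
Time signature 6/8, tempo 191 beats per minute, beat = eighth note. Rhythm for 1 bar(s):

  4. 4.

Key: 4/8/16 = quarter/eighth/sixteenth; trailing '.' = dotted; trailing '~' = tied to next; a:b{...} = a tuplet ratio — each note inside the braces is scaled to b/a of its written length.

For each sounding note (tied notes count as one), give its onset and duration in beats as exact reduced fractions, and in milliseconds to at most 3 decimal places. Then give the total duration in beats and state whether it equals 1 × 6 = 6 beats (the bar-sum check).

1) 0.0ms=0b +942.408ms=3b
2) 942.408ms=3b +942.408ms=3b
Σ=6b of 6 (191bpm 6/8) — PASS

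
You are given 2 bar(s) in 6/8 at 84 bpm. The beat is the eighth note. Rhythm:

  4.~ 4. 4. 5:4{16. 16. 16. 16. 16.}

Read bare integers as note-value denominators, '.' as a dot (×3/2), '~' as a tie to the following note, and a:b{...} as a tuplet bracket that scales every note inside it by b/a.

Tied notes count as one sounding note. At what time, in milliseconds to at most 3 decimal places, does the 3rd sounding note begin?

note 3 onset = 9b = 6428.571ms

1. 0.0ms @ 0 + 4285.714ms (6)
2. 4285.714ms @ 6 + 2142.857ms (3)
3. 6428.571ms @ 9 + 428.571ms (3/5)
4. 6857.143ms @ 48/5 + 428.571ms (3/5)
5. 7285.714ms @ 51/5 + 428.571ms (3/5)
6. 7714.286ms @ 54/5 + 428.571ms (3/5)
7. 8142.857ms @ 57/5 + 428.571ms (3/5)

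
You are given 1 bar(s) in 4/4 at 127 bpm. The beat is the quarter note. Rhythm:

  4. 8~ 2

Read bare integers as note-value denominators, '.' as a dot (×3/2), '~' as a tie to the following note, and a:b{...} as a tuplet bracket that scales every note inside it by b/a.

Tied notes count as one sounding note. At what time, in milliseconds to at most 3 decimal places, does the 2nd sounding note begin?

note 2 onset = 3/2b = 708.661ms

1. 0.0ms @ 0 + 708.661ms (3/2)
2. 708.661ms @ 3/2 + 1181.102ms (5/2)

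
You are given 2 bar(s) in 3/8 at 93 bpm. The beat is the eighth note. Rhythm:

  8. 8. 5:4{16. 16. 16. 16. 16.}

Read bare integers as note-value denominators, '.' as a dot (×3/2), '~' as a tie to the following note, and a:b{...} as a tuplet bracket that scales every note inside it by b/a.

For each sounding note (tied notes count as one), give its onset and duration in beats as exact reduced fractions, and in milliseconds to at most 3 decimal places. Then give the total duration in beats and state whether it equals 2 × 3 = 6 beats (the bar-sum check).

1) 0.0ms=0b +967.742ms=3/2b
2) 967.742ms=3/2b +967.742ms=3/2b
3) 1935.484ms=3b +387.097ms=3/5b
4) 2322.581ms=18/5b +387.097ms=3/5b
5) 2709.677ms=21/5b +387.097ms=3/5b
6) 3096.774ms=24/5b +387.097ms=3/5b
7) 3483.871ms=27/5b +387.097ms=3/5b
Σ=6b of 6 (93bpm 3/8) — PASS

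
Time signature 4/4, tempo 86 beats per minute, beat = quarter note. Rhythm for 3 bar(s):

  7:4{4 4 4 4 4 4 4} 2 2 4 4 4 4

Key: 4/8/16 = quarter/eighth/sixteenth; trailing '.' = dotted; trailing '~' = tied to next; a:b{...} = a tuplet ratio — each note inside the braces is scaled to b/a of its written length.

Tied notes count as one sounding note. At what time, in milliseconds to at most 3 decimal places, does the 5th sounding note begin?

1. 0.0ms @ 0 + 398.671ms (4/7)
2. 398.671ms @ 4/7 + 398.671ms (4/7)
3. 797.342ms @ 8/7 + 398.671ms (4/7)
4. 1196.013ms @ 12/7 + 398.671ms (4/7)
5. 1594.684ms @ 16/7 + 398.671ms (4/7)
6. 1993.355ms @ 20/7 + 398.671ms (4/7)
7. 2392.027ms @ 24/7 + 398.671ms (4/7)
8. 2790.698ms @ 4 + 1395.349ms (2)
9. 4186.047ms @ 6 + 1395.349ms (2)
10. 5581.395ms @ 8 + 697.674ms (1)
11. 6279.07ms @ 9 + 697.674ms (1)
12. 6976.744ms @ 10 + 697.674ms (1)
13. 7674.419ms @ 11 + 697.674ms (1)

note 5 onset = 16/7b = 1594.684ms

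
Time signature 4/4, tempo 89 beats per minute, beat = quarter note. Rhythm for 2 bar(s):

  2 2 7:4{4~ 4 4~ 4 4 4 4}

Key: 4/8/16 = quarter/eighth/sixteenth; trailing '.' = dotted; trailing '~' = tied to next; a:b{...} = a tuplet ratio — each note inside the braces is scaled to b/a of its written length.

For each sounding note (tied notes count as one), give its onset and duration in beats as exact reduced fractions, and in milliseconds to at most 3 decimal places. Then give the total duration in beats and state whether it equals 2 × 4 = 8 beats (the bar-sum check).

1) 0.0ms=0b +1348.315ms=2b
2) 1348.315ms=2b +1348.315ms=2b
3) 2696.629ms=4b +770.465ms=8/7b
4) 3467.095ms=36/7b +770.465ms=8/7b
5) 4237.56ms=44/7b +385.233ms=4/7b
6) 4622.793ms=48/7b +385.233ms=4/7b
7) 5008.026ms=52/7b +385.233ms=4/7b
Σ=8b of 8 (89bpm 4/4) — PASS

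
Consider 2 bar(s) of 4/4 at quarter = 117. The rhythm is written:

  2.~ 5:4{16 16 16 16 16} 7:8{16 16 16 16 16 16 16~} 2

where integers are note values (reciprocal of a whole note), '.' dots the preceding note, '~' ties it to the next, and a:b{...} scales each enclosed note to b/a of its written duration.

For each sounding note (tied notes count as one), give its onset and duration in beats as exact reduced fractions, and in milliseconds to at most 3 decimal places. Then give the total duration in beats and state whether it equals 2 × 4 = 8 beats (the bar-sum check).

1) 0.0ms=0b +1641.026ms=16/5b
2) 1641.026ms=16/5b +102.564ms=1/5b
3) 1743.59ms=17/5b +102.564ms=1/5b
4) 1846.154ms=18/5b +102.564ms=1/5b
5) 1948.718ms=19/5b +102.564ms=1/5b
6) 2051.282ms=4b +146.52ms=2/7b
7) 2197.802ms=30/7b +146.52ms=2/7b
8) 2344.322ms=32/7b +146.52ms=2/7b
9) 2490.842ms=34/7b +146.52ms=2/7b
10) 2637.363ms=36/7b +146.52ms=2/7b
11) 2783.883ms=38/7b +146.52ms=2/7b
12) 2930.403ms=40/7b +1172.161ms=16/7b
Σ=8b of 8 (117bpm 4/4) — PASS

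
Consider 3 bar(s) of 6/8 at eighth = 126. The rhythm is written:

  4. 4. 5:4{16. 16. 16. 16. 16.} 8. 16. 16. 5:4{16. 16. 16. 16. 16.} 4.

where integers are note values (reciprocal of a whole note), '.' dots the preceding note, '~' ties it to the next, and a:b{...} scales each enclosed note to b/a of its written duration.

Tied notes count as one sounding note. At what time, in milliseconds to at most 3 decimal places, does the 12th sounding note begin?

note 12 onset = 63/5b = 6000.0ms

1. 0.0ms @ 0 + 1428.571ms (3)
2. 1428.571ms @ 3 + 1428.571ms (3)
3. 2857.143ms @ 6 + 285.714ms (3/5)
4. 3142.857ms @ 33/5 + 285.714ms (3/5)
5. 3428.571ms @ 36/5 + 285.714ms (3/5)
6. 3714.286ms @ 39/5 + 285.714ms (3/5)
7. 4000.0ms @ 42/5 + 285.714ms (3/5)
8. 4285.714ms @ 9 + 714.286ms (3/2)
9. 5000.0ms @ 21/2 + 357.143ms (3/4)
10. 5357.143ms @ 45/4 + 357.143ms (3/4)
11. 5714.286ms @ 12 + 285.714ms (3/5)
12. 6000.0ms @ 63/5 + 285.714ms (3/5)
13. 6285.714ms @ 66/5 + 285.714ms (3/5)
14. 6571.429ms @ 69/5 + 285.714ms (3/5)
15. 6857.143ms @ 72/5 + 285.714ms (3/5)
16. 7142.857ms @ 15 + 1428.571ms (3)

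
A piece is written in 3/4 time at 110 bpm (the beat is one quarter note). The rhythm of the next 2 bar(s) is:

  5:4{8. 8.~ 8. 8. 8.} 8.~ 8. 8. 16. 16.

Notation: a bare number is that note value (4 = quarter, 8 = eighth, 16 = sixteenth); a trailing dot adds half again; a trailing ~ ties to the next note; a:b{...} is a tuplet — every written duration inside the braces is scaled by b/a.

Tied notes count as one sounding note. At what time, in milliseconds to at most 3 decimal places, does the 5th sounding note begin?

note 5 onset = 3b = 1636.364ms

1. 0.0ms @ 0 + 327.273ms (3/5)
2. 327.273ms @ 3/5 + 654.545ms (6/5)
3. 981.818ms @ 9/5 + 327.273ms (3/5)
4. 1309.091ms @ 12/5 + 327.273ms (3/5)
5. 1636.364ms @ 3 + 818.182ms (3/2)
6. 2454.545ms @ 9/2 + 409.091ms (3/4)
7. 2863.636ms @ 21/4 + 204.545ms (3/8)
8. 3068.182ms @ 45/8 + 204.545ms (3/8)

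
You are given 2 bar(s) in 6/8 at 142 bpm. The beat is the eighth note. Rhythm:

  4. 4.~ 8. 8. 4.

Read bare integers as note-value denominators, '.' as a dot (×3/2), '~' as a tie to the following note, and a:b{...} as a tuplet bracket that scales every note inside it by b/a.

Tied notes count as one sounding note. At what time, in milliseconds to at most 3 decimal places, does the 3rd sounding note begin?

note 3 onset = 15/2b = 3169.014ms

1. 0.0ms @ 0 + 1267.606ms (3)
2. 1267.606ms @ 3 + 1901.408ms (9/2)
3. 3169.014ms @ 15/2 + 633.803ms (3/2)
4. 3802.817ms @ 9 + 1267.606ms (3)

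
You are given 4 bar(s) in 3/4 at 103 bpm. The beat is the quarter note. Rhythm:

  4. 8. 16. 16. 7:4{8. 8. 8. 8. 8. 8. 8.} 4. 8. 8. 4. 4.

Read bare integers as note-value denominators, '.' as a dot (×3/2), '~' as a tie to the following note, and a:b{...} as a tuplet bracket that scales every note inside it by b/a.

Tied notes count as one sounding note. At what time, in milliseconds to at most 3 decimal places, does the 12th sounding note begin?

1. 0.0ms @ 0 + 873.786ms (3/2)
2. 873.786ms @ 3/2 + 436.893ms (3/4)
3. 1310.68ms @ 9/4 + 218.447ms (3/8)
4. 1529.126ms @ 21/8 + 218.447ms (3/8)
5. 1747.573ms @ 3 + 249.653ms (3/7)
6. 1997.226ms @ 24/7 + 249.653ms (3/7)
7. 2246.879ms @ 27/7 + 249.653ms (3/7)
8. 2496.533ms @ 30/7 + 249.653ms (3/7)
9. 2746.186ms @ 33/7 + 249.653ms (3/7)
10. 2995.839ms @ 36/7 + 249.653ms (3/7)
11. 3245.492ms @ 39/7 + 249.653ms (3/7)
12. 3495.146ms @ 6 + 873.786ms (3/2)
13. 4368.932ms @ 15/2 + 436.893ms (3/4)
14. 4805.825ms @ 33/4 + 436.893ms (3/4)
15. 5242.718ms @ 9 + 873.786ms (3/2)
16. 6116.505ms @ 21/2 + 873.786ms (3/2)

note 12 onset = 6b = 3495.146ms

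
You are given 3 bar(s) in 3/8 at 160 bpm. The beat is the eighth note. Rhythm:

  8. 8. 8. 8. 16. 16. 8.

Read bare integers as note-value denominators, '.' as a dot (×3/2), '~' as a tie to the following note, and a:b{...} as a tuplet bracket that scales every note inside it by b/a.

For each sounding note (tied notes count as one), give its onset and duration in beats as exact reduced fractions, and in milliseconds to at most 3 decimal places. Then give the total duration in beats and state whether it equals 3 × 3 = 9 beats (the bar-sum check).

1) 0.0ms=0b +562.5ms=3/2b
2) 562.5ms=3/2b +562.5ms=3/2b
3) 1125.0ms=3b +562.5ms=3/2b
4) 1687.5ms=9/2b +562.5ms=3/2b
5) 2250.0ms=6b +281.25ms=3/4b
6) 2531.25ms=27/4b +281.25ms=3/4b
7) 2812.5ms=15/2b +562.5ms=3/2b
Σ=9b of 9 (160bpm 3/8) — PASS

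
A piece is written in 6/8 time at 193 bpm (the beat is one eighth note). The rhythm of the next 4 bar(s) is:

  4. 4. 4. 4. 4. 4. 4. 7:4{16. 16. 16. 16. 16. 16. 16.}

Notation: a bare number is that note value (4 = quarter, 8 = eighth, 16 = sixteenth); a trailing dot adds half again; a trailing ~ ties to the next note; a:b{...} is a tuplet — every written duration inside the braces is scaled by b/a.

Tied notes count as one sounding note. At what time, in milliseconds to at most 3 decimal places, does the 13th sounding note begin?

1. 0.0ms @ 0 + 932.642ms (3)
2. 932.642ms @ 3 + 932.642ms (3)
3. 1865.285ms @ 6 + 932.642ms (3)
4. 2797.927ms @ 9 + 932.642ms (3)
5. 3730.57ms @ 12 + 932.642ms (3)
6. 4663.212ms @ 15 + 932.642ms (3)
7. 5595.855ms @ 18 + 932.642ms (3)
8. 6528.497ms @ 21 + 133.235ms (3/7)
9. 6661.732ms @ 150/7 + 133.235ms (3/7)
10. 6794.967ms @ 153/7 + 133.235ms (3/7)
11. 6928.201ms @ 156/7 + 133.235ms (3/7)
12. 7061.436ms @ 159/7 + 133.235ms (3/7)
13. 7194.671ms @ 162/7 + 133.235ms (3/7)
14. 7327.905ms @ 165/7 + 133.235ms (3/7)

note 13 onset = 162/7b = 7194.671ms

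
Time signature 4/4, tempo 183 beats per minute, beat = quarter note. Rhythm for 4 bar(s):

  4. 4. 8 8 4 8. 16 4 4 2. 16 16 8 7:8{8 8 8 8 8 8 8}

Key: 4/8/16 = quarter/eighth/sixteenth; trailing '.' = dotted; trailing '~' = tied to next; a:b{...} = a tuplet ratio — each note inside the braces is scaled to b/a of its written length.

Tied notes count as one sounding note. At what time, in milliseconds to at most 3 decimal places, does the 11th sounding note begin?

1. 0.0ms @ 0 + 491.803ms (3/2)
2. 491.803ms @ 3/2 + 491.803ms (3/2)
3. 983.607ms @ 3 + 163.934ms (1/2)
4. 1147.541ms @ 7/2 + 163.934ms (1/2)
5. 1311.475ms @ 4 + 327.869ms (1)
6. 1639.344ms @ 5 + 245.902ms (3/4)
7. 1885.246ms @ 23/4 + 81.967ms (1/4)
8. 1967.213ms @ 6 + 327.869ms (1)
9. 2295.082ms @ 7 + 327.869ms (1)
10. 2622.951ms @ 8 + 983.607ms (3)
11. 3606.557ms @ 11 + 81.967ms (1/4)
12. 3688.525ms @ 45/4 + 81.967ms (1/4)
13. 3770.492ms @ 23/2 + 163.934ms (1/2)
14. 3934.426ms @ 12 + 187.354ms (4/7)
15. 4121.78ms @ 88/7 + 187.354ms (4/7)
16. 4309.133ms @ 92/7 + 187.354ms (4/7)
17. 4496.487ms @ 96/7 + 187.354ms (4/7)
18. 4683.841ms @ 100/7 + 187.354ms (4/7)
19. 4871.194ms @ 104/7 + 187.354ms (4/7)
20. 5058.548ms @ 108/7 + 187.354ms (4/7)

note 11 onset = 11b = 3606.557ms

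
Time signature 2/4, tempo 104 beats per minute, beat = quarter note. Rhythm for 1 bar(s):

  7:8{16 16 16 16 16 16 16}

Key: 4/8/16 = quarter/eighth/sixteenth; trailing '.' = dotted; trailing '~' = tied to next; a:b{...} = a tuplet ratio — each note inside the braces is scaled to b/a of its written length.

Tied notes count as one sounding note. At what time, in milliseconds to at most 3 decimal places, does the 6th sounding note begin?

note 6 onset = 10/7b = 824.176ms

1. 0.0ms @ 0 + 164.835ms (2/7)
2. 164.835ms @ 2/7 + 164.835ms (2/7)
3. 329.67ms @ 4/7 + 164.835ms (2/7)
4. 494.505ms @ 6/7 + 164.835ms (2/7)
5. 659.341ms @ 8/7 + 164.835ms (2/7)
6. 824.176ms @ 10/7 + 164.835ms (2/7)
7. 989.011ms @ 12/7 + 164.835ms (2/7)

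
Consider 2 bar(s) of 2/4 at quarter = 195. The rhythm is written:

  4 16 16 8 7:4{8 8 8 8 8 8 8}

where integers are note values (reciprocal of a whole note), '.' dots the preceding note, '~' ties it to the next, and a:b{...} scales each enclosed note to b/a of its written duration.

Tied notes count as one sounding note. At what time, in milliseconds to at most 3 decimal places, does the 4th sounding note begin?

1. 0.0ms @ 0 + 307.692ms (1)
2. 307.692ms @ 1 + 76.923ms (1/4)
3. 384.615ms @ 5/4 + 76.923ms (1/4)
4. 461.538ms @ 3/2 + 153.846ms (1/2)
5. 615.385ms @ 2 + 87.912ms (2/7)
6. 703.297ms @ 16/7 + 87.912ms (2/7)
7. 791.209ms @ 18/7 + 87.912ms (2/7)
8. 879.121ms @ 20/7 + 87.912ms (2/7)
9. 967.033ms @ 22/7 + 87.912ms (2/7)
10. 1054.945ms @ 24/7 + 87.912ms (2/7)
11. 1142.857ms @ 26/7 + 87.912ms (2/7)

note 4 onset = 3/2b = 461.538ms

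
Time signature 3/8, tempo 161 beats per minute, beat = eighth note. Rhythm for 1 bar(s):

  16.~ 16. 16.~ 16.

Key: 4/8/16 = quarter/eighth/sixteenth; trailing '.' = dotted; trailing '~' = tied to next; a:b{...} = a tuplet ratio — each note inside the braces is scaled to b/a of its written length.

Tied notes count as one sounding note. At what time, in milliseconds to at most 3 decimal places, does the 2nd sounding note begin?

1. 0.0ms @ 0 + 559.006ms (3/2)
2. 559.006ms @ 3/2 + 559.006ms (3/2)

note 2 onset = 3/2b = 559.006ms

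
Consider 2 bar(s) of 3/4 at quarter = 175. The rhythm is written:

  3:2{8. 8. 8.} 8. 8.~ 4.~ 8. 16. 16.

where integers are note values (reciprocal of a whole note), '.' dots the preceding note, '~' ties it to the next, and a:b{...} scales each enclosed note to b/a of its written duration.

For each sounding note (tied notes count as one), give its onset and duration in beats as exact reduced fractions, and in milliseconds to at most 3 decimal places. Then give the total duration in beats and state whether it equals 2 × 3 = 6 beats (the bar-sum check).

1) 0.0ms=0b +171.429ms=1/2b
2) 171.429ms=1/2b +171.429ms=1/2b
3) 342.857ms=1b +171.429ms=1/2b
4) 514.286ms=3/2b +257.143ms=3/4b
5) 771.429ms=9/4b +1028.571ms=3b
6) 1800.0ms=21/4b +128.571ms=3/8b
7) 1928.571ms=45/8b +128.571ms=3/8b
Σ=6b of 6 (175bpm 3/4) — PASS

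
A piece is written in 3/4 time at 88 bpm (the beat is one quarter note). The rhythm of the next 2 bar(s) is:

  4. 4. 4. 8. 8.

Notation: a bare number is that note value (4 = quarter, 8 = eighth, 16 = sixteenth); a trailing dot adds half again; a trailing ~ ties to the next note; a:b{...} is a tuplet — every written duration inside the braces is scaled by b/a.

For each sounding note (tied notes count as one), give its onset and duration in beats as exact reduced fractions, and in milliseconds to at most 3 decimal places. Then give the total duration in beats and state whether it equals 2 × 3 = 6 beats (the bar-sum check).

1) 0.0ms=0b +1022.727ms=3/2b
2) 1022.727ms=3/2b +1022.727ms=3/2b
3) 2045.455ms=3b +1022.727ms=3/2b
4) 3068.182ms=9/2b +511.364ms=3/4b
5) 3579.545ms=21/4b +511.364ms=3/4b
Σ=6b of 6 (88bpm 3/4) — PASS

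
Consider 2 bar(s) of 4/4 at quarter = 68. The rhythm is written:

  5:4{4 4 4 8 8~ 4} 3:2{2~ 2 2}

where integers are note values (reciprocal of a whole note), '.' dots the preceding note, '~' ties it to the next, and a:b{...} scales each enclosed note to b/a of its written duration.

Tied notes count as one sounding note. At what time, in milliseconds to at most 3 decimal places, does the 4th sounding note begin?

1. 0.0ms @ 0 + 705.882ms (4/5)
2. 705.882ms @ 4/5 + 705.882ms (4/5)
3. 1411.765ms @ 8/5 + 705.882ms (4/5)
4. 2117.647ms @ 12/5 + 352.941ms (2/5)
5. 2470.588ms @ 14/5 + 1058.824ms (6/5)
6. 3529.412ms @ 4 + 2352.941ms (8/3)
7. 5882.353ms @ 20/3 + 1176.471ms (4/3)

note 4 onset = 12/5b = 2117.647ms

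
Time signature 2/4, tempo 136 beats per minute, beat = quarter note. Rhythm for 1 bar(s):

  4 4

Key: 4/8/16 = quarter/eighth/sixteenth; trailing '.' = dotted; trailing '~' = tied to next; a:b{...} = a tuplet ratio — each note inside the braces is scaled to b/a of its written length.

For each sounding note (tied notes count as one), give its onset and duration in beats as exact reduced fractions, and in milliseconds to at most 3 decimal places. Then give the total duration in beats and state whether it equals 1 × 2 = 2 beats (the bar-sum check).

1) 0.0ms=0b +441.176ms=1b
2) 441.176ms=1b +441.176ms=1b
Σ=2b of 2 (136bpm 2/4) — PASS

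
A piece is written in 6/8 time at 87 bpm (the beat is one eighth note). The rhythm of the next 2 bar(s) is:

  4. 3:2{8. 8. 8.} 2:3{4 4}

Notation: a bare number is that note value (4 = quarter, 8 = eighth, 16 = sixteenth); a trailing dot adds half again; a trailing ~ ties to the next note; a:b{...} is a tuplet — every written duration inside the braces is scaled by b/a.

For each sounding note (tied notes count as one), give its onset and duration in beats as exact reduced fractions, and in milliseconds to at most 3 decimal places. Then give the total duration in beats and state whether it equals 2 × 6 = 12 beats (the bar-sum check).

1) 0.0ms=0b +2068.966ms=3b
2) 2068.966ms=3b +689.655ms=1b
3) 2758.621ms=4b +689.655ms=1b
4) 3448.276ms=5b +689.655ms=1b
5) 4137.931ms=6b +2068.966ms=3b
6) 6206.897ms=9b +2068.966ms=3b
Σ=12b of 12 (87bpm 6/8) — PASS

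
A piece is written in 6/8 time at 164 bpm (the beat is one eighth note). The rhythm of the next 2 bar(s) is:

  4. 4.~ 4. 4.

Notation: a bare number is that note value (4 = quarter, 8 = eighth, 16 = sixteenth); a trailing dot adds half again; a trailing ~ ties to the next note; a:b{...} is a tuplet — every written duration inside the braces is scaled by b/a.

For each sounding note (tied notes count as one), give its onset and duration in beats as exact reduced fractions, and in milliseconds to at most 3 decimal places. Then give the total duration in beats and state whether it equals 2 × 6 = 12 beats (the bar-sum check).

1) 0.0ms=0b +1097.561ms=3b
2) 1097.561ms=3b +2195.122ms=6b
3) 3292.683ms=9b +1097.561ms=3b
Σ=12b of 12 (164bpm 6/8) — PASS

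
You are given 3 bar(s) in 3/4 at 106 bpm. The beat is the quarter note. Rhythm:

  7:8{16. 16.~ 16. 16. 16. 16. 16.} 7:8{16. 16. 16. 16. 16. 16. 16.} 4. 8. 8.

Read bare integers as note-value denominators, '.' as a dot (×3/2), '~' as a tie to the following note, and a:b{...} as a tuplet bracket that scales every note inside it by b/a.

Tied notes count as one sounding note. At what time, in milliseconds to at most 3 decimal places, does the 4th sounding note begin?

note 4 onset = 12/7b = 970.35ms

1. 0.0ms @ 0 + 242.588ms (3/7)
2. 242.588ms @ 3/7 + 485.175ms (6/7)
3. 727.763ms @ 9/7 + 242.588ms (3/7)
4. 970.35ms @ 12/7 + 242.588ms (3/7)
5. 1212.938ms @ 15/7 + 242.588ms (3/7)
6. 1455.526ms @ 18/7 + 242.588ms (3/7)
7. 1698.113ms @ 3 + 242.588ms (3/7)
8. 1940.701ms @ 24/7 + 242.588ms (3/7)
9. 2183.288ms @ 27/7 + 242.588ms (3/7)
10. 2425.876ms @ 30/7 + 242.588ms (3/7)
11. 2668.464ms @ 33/7 + 242.588ms (3/7)
12. 2911.051ms @ 36/7 + 242.588ms (3/7)
13. 3153.639ms @ 39/7 + 242.588ms (3/7)
14. 3396.226ms @ 6 + 849.057ms (3/2)
15. 4245.283ms @ 15/2 + 424.528ms (3/4)
16. 4669.811ms @ 33/4 + 424.528ms (3/4)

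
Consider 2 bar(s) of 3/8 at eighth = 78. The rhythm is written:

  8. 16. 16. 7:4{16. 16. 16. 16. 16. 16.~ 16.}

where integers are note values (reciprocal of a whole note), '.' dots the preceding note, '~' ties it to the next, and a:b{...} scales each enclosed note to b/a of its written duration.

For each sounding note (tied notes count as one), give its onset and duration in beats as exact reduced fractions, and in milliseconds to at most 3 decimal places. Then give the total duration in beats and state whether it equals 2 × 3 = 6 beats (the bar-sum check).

1) 0.0ms=0b +1153.846ms=3/2b
2) 1153.846ms=3/2b +576.923ms=3/4b
3) 1730.769ms=9/4b +576.923ms=3/4b
4) 2307.692ms=3b +329.67ms=3/7b
5) 2637.363ms=24/7b +329.67ms=3/7b
6) 2967.033ms=27/7b +329.67ms=3/7b
7) 3296.703ms=30/7b +329.67ms=3/7b
8) 3626.374ms=33/7b +329.67ms=3/7b
9) 3956.044ms=36/7b +659.341ms=6/7b
Σ=6b of 6 (78bpm 3/8) — PASS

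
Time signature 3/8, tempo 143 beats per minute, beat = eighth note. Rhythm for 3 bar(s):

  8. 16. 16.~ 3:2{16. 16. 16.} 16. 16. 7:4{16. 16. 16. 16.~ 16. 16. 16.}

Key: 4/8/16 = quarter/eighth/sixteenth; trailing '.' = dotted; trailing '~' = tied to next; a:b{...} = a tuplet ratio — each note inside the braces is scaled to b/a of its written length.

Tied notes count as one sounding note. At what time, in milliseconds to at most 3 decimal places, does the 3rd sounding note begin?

1. 0.0ms @ 0 + 629.371ms (3/2)
2. 629.371ms @ 3/2 + 314.685ms (3/4)
3. 944.056ms @ 9/4 + 524.476ms (5/4)
4. 1468.531ms @ 7/2 + 209.79ms (1/2)
5. 1678.322ms @ 4 + 209.79ms (1/2)
6. 1888.112ms @ 9/2 + 314.685ms (3/4)
7. 2202.797ms @ 21/4 + 314.685ms (3/4)
8. 2517.483ms @ 6 + 179.82ms (3/7)
9. 2697.303ms @ 45/7 + 179.82ms (3/7)
10. 2877.123ms @ 48/7 + 179.82ms (3/7)
11. 3056.943ms @ 51/7 + 359.64ms (6/7)
12. 3416.583ms @ 57/7 + 179.82ms (3/7)
13. 3596.404ms @ 60/7 + 179.82ms (3/7)

note 3 onset = 9/4b = 944.056ms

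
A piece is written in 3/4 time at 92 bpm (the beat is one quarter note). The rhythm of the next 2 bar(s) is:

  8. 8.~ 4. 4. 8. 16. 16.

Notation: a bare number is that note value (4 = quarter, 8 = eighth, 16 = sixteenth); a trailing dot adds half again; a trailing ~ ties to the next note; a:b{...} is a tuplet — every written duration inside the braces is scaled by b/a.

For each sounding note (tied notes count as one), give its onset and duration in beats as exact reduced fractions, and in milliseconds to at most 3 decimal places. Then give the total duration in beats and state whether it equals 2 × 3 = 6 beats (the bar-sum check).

1) 0.0ms=0b +489.13ms=3/4b
2) 489.13ms=3/4b +1467.391ms=9/4b
3) 1956.522ms=3b +978.261ms=3/2b
4) 2934.783ms=9/2b +489.13ms=3/4b
5) 3423.913ms=21/4b +244.565ms=3/8b
6) 3668.478ms=45/8b +244.565ms=3/8b
Σ=6b of 6 (92bpm 3/4) — PASS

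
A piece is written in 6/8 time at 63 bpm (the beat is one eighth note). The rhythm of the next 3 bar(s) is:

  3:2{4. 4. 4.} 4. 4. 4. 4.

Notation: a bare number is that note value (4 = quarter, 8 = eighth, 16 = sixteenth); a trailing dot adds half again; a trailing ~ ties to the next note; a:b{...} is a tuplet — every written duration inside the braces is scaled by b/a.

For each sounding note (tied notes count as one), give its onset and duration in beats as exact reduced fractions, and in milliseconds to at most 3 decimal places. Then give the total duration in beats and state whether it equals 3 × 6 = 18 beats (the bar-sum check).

1) 0.0ms=0b +1904.762ms=2b
2) 1904.762ms=2b +1904.762ms=2b
3) 3809.524ms=4b +1904.762ms=2b
4) 5714.286ms=6b +2857.143ms=3b
5) 8571.429ms=9b +2857.143ms=3b
6) 11428.571ms=12b +2857.143ms=3b
7) 14285.714ms=15b +2857.143ms=3b
Σ=18b of 18 (63bpm 6/8) — PASS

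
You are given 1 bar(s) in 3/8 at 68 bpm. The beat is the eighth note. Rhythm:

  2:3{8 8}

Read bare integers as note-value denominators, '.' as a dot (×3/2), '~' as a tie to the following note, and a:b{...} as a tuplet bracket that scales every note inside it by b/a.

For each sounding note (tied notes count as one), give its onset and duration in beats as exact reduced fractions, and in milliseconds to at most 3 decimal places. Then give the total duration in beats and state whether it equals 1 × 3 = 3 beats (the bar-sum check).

1) 0.0ms=0b +1323.529ms=3/2b
2) 1323.529ms=3/2b +1323.529ms=3/2b
Σ=3b of 3 (68bpm 3/8) — PASS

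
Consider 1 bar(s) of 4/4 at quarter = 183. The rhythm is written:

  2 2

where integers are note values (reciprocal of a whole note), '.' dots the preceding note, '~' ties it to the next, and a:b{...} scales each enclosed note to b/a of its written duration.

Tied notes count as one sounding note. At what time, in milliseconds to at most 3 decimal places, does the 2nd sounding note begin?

note 2 onset = 2b = 655.738ms

1. 0.0ms @ 0 + 655.738ms (2)
2. 655.738ms @ 2 + 655.738ms (2)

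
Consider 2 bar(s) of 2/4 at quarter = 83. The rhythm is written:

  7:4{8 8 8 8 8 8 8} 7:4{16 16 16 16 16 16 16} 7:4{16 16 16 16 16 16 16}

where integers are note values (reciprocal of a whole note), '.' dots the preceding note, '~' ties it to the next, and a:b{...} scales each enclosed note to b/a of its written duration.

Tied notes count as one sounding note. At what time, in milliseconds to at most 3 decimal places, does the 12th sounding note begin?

1. 0.0ms @ 0 + 206.54ms (2/7)
2. 206.54ms @ 2/7 + 206.54ms (2/7)
3. 413.081ms @ 4/7 + 206.54ms (2/7)
4. 619.621ms @ 6/7 + 206.54ms (2/7)
5. 826.162ms @ 8/7 + 206.54ms (2/7)
6. 1032.702ms @ 10/7 + 206.54ms (2/7)
7. 1239.243ms @ 12/7 + 206.54ms (2/7)
8. 1445.783ms @ 2 + 103.27ms (1/7)
9. 1549.053ms @ 15/7 + 103.27ms (1/7)
10. 1652.324ms @ 16/7 + 103.27ms (1/7)
11. 1755.594ms @ 17/7 + 103.27ms (1/7)
12. 1858.864ms @ 18/7 + 103.27ms (1/7)
13. 1962.134ms @ 19/7 + 103.27ms (1/7)
14. 2065.404ms @ 20/7 + 103.27ms (1/7)
15. 2168.675ms @ 3 + 103.27ms (1/7)
16. 2271.945ms @ 22/7 + 103.27ms (1/7)
17. 2375.215ms @ 23/7 + 103.27ms (1/7)
18. 2478.485ms @ 24/7 + 103.27ms (1/7)
19. 2581.756ms @ 25/7 + 103.27ms (1/7)
20. 2685.026ms @ 26/7 + 103.27ms (1/7)
21. 2788.296ms @ 27/7 + 103.27ms (1/7)

note 12 onset = 18/7b = 1858.864ms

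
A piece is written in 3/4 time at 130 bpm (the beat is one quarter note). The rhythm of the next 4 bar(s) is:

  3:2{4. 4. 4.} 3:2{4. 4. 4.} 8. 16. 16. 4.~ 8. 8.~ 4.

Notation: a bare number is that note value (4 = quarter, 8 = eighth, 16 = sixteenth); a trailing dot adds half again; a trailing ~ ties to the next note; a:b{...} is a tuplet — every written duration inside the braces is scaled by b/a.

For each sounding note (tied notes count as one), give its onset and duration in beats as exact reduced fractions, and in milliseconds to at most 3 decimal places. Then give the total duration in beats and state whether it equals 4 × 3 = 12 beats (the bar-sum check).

1) 0.0ms=0b +461.538ms=1b
2) 461.538ms=1b +461.538ms=1b
3) 923.077ms=2b +461.538ms=1b
4) 1384.615ms=3b +461.538ms=1b
5) 1846.154ms=4b +461.538ms=1b
6) 2307.692ms=5b +461.538ms=1b
7) 2769.231ms=6b +346.154ms=3/4b
8) 3115.385ms=27/4b +173.077ms=3/8b
9) 3288.462ms=57/8b +173.077ms=3/8b
10) 3461.538ms=15/2b +1038.462ms=9/4b
11) 4500.0ms=39/4b +1038.462ms=9/4b
Σ=12b of 12 (130bpm 3/4) — PASS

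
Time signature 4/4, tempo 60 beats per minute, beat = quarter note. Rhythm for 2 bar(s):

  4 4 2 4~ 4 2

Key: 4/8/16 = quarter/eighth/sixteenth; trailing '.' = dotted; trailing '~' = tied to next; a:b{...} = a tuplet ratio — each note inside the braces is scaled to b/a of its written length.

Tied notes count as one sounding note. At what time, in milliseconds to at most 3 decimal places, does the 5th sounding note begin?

note 5 onset = 6b = 6000.0ms

1. 0.0ms @ 0 + 1000.0ms (1)
2. 1000.0ms @ 1 + 1000.0ms (1)
3. 2000.0ms @ 2 + 2000.0ms (2)
4. 4000.0ms @ 4 + 2000.0ms (2)
5. 6000.0ms @ 6 + 2000.0ms (2)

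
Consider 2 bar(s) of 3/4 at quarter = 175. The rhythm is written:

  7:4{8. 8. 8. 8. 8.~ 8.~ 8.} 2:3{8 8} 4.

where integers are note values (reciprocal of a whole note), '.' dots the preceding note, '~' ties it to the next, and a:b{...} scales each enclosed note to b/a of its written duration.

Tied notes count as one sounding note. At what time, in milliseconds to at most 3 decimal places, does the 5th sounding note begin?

1. 0.0ms @ 0 + 146.939ms (3/7)
2. 146.939ms @ 3/7 + 146.939ms (3/7)
3. 293.878ms @ 6/7 + 146.939ms (3/7)
4. 440.816ms @ 9/7 + 146.939ms (3/7)
5. 587.755ms @ 12/7 + 440.816ms (9/7)
6. 1028.571ms @ 3 + 257.143ms (3/4)
7. 1285.714ms @ 15/4 + 257.143ms (3/4)
8. 1542.857ms @ 9/2 + 514.286ms (3/2)

note 5 onset = 12/7b = 587.755ms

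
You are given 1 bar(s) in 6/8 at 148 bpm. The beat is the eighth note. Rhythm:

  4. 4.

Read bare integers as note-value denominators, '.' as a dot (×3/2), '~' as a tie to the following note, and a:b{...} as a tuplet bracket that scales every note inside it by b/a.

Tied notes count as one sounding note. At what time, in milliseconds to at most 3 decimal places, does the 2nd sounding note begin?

note 2 onset = 3b = 1216.216ms

1. 0.0ms @ 0 + 1216.216ms (3)
2. 1216.216ms @ 3 + 1216.216ms (3)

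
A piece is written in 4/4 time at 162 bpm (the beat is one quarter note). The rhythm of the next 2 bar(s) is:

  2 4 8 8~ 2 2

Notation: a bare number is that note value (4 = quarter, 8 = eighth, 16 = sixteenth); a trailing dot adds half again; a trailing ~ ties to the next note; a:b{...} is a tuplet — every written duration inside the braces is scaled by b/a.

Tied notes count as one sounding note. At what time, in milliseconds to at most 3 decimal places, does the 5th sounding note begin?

1. 0.0ms @ 0 + 740.741ms (2)
2. 740.741ms @ 2 + 370.37ms (1)
3. 1111.111ms @ 3 + 185.185ms (1/2)
4. 1296.296ms @ 7/2 + 925.926ms (5/2)
5. 2222.222ms @ 6 + 740.741ms (2)

note 5 onset = 6b = 2222.222ms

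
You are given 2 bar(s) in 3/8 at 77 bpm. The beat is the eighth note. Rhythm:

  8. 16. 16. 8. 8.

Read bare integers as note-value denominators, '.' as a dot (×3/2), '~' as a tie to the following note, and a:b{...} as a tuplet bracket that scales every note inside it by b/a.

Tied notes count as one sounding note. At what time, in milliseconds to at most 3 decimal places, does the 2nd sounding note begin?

1. 0.0ms @ 0 + 1168.831ms (3/2)
2. 1168.831ms @ 3/2 + 584.416ms (3/4)
3. 1753.247ms @ 9/4 + 584.416ms (3/4)
4. 2337.662ms @ 3 + 1168.831ms (3/2)
5. 3506.494ms @ 9/2 + 1168.831ms (3/2)

note 2 onset = 3/2b = 1168.831ms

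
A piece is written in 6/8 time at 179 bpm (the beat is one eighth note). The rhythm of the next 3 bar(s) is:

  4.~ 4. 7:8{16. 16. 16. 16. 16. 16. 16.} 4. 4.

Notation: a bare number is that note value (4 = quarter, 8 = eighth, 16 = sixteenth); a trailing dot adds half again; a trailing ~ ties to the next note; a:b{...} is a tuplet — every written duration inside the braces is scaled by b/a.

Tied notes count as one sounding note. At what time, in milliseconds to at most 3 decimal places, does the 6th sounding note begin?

1. 0.0ms @ 0 + 2011.173ms (6)
2. 2011.173ms @ 6 + 287.31ms (6/7)
3. 2298.484ms @ 48/7 + 287.31ms (6/7)
4. 2585.794ms @ 54/7 + 287.31ms (6/7)
5. 2873.105ms @ 60/7 + 287.31ms (6/7)
6. 3160.415ms @ 66/7 + 287.31ms (6/7)
7. 3447.725ms @ 72/7 + 287.31ms (6/7)
8. 3735.036ms @ 78/7 + 287.31ms (6/7)
9. 4022.346ms @ 12 + 1005.587ms (3)
10. 5027.933ms @ 15 + 1005.587ms (3)

note 6 onset = 66/7b = 3160.415ms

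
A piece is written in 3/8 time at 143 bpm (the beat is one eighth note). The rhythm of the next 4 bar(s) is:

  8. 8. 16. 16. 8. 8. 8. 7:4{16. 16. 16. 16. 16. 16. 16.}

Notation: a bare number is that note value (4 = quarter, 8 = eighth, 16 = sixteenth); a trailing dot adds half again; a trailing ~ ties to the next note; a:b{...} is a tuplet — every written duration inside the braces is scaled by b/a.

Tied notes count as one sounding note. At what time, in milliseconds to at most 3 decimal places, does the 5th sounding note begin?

1. 0.0ms @ 0 + 629.371ms (3/2)
2. 629.371ms @ 3/2 + 629.371ms (3/2)
3. 1258.741ms @ 3 + 314.685ms (3/4)
4. 1573.427ms @ 15/4 + 314.685ms (3/4)
5. 1888.112ms @ 9/2 + 629.371ms (3/2)
6. 2517.483ms @ 6 + 629.371ms (3/2)
7. 3146.853ms @ 15/2 + 629.371ms (3/2)
8. 3776.224ms @ 9 + 179.82ms (3/7)
9. 3956.044ms @ 66/7 + 179.82ms (3/7)
10. 4135.864ms @ 69/7 + 179.82ms (3/7)
11. 4315.684ms @ 72/7 + 179.82ms (3/7)
12. 4495.504ms @ 75/7 + 179.82ms (3/7)
13. 4675.325ms @ 78/7 + 179.82ms (3/7)
14. 4855.145ms @ 81/7 + 179.82ms (3/7)

note 5 onset = 9/2b = 1888.112ms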